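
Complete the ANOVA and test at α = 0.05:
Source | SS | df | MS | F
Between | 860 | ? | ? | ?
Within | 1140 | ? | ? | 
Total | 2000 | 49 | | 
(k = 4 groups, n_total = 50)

df_between = 3, df_within = 46. MS_between = 286.67, MS_within = 24.78. F = 11.567, F_crit ≈ 2.807. Reject H₀.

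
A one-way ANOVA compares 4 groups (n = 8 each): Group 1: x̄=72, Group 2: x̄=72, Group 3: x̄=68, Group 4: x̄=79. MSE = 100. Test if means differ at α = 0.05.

Grand mean = 72.75. SS_between = 502.0, MS_between = 167.33. F = 1.673, F_crit ≈ 2.947. Fail to reject H₀.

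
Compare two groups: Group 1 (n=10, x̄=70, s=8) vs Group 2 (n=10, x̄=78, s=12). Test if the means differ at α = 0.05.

Pooled sp = 10.2. t = -1.754, df = 18. Critical t = ±2.101. Fail to reject H₀.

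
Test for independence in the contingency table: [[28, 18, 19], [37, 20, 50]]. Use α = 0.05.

χ² = 5.342. df = 2, critical = 5.991. Fail to reject H₀. No evidence of dependence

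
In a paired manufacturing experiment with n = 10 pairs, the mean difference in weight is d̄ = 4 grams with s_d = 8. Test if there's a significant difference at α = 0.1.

t = d̄/(s_d/√n) = 4/(8/√10) = 1.581. df = 9, critical t = ±1.833. Fail to reject H₀.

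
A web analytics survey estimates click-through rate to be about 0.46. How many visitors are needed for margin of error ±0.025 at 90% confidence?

n = z²p(1-p)/E² = 1.645²×0.46×0.54/0.025² = 1075.5 → n = 1076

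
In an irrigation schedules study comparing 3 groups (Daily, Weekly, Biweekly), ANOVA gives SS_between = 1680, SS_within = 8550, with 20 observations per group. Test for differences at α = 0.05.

df_between = 2, df_within = 57. F = MS_between/MS_within = 840.0/150.0 = 5.6. F_crit ≈ 3.159. Reject H₀. At least one mean differs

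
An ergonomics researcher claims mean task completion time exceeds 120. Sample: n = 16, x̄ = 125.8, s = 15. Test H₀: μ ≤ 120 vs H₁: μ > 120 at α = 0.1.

t = (125.8 - 120)/(15/√16) = 1.547, df = 15. Critical t = 1.341. Reject H₀.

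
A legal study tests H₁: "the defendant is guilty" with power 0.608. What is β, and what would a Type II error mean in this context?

β = 1 - power = 1 - 0.608 = 0.392. A Type II error is failing to reject H₀ when H₀ is false (false negative) — here, failing to conclude that the defendant is guilty when in fact it is true. Consequence: acquitting a guilty person.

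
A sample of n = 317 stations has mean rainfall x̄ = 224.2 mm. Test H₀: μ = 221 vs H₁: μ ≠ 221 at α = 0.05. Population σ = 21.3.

z = (x̄ - μ₀)/(σ/√n) = (224.2 - 221)/(21.3/√317) = 2.675. Critical value: ±1.96. Since |2.675| > 1.96, Reject H₀.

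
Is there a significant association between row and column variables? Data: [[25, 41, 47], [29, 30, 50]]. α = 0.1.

χ² = 2.022. df = 2, critical = 4.605. Fail to reject H₀. No evidence of dependence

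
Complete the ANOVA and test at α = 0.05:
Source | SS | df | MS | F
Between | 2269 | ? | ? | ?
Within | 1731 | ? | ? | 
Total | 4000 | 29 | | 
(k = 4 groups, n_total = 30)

df_between = 3, df_within = 26. MS_between = 756.33, MS_within = 66.58. F = 11.36, F_crit ≈ 2.975. Reject H₀.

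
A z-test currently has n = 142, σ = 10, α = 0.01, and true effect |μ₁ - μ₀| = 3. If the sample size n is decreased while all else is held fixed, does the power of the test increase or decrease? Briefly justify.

Power decreases: a smaller n inflates the standard error σ/√n, pulling the sampling distribution under H₁ back toward the critical value.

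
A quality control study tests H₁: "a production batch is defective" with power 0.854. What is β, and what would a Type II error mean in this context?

β = 1 - power = 1 - 0.854 = 0.146. A Type II error is failing to reject H₀ when H₀ is false (false negative) — here, failing to conclude that a production batch is defective when in fact it is true. Consequence: shipping a defective batch — faulty products reach customers.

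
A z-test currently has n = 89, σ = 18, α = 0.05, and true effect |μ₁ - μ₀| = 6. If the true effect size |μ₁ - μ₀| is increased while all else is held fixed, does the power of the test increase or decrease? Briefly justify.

Power increases: a larger true effect increases the non-centrality λ = |μ₁ - μ₀|/(σ/√n).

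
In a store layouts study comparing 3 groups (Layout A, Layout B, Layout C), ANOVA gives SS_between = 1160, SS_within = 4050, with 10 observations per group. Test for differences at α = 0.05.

df_between = 2, df_within = 27. F = MS_between/MS_within = 580.0/150.0 = 3.867. F_crit ≈ 3.354. Reject H₀. At least one mean differs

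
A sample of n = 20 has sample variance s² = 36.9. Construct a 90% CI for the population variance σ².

df = 19. χ²_{0.05} = 30.144, χ²_{0.95} = 10.117. CI for σ² = ((n-1)s²/χ²_{α/2}, (n-1)s²/χ²_{1-α/2}) = (19·36.9/30.144, 19·36.9/10.117) = (23.26, 69.3)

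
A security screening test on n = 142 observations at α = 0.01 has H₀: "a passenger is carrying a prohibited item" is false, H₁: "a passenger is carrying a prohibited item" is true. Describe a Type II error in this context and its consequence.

Type II error: failing to reject H₀ when it is false — concluding that a passenger is carrying a prohibited item is not supported when in fact it is. Consequence: letting a prohibited item through — security breach.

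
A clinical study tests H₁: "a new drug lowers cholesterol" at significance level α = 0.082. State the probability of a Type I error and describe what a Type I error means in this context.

P(Type I error) = α = 0.082. A Type I error is rejecting H₀ when H₀ is actually true (false positive) — here, concluding that a new drug lowers cholesterol when in fact this is not the case. Consequence: approving an ineffective drug — patients take a useless medication and may skip effective alternatives.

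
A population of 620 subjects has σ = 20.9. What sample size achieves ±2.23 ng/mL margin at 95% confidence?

Without FPC: n₀ = (1.96×20.9/2.23)² = 337.439. With FPC: n = n₀N/(n₀+N-1) = 218.7 → n = 219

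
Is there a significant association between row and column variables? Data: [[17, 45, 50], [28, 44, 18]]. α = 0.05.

χ² = 15.547. df = 2, critical = 5.991. Reject H₀. Variables are dependent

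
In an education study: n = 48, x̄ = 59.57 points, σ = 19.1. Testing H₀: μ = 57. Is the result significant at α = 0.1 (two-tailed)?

z = (59.57 - 57)/(19.1/√48) = 0.932. Since |z| ≤ 1.645, not significant at α = 0.1.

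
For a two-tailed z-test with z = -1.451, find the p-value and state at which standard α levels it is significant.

p = 2·P(Z > |-1.451|) = 2·(1 - Φ(1.451)) ≈ 0.1468. Not significant at any standard level.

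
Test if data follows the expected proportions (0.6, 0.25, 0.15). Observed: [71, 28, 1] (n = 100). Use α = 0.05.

Expected: [60.0, 25.0, 15.0]. χ² = 15.443. df = 2, critical = 5.991. Reject H₀.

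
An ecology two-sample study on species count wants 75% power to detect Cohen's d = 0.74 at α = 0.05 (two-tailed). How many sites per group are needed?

z_{α/2} = 1.96, z_β = Φ⁻¹(0.75) = 0.674. For medium effect (d = 0.74): n per group = 2(z_{α/2} + z_β)²/d² = 2(1.96 + 0.674)²/0.74² = 25.3 → 26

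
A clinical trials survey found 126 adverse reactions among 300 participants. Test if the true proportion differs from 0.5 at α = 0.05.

p̂ = 0.42, p₀ = 0.5. z = (p̂ - p₀)/√(p₀(1-p₀)/n) = -2.771. Critical: ±1.96. Reject H₀.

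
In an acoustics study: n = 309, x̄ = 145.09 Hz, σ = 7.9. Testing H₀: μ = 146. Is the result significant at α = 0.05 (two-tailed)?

z = (145.09 - 146)/(7.9/√309) = -2.025. Since |z| > 1.96, significant at α = 0.05.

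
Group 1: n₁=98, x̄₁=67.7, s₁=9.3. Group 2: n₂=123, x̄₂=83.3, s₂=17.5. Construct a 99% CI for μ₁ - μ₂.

Difference = -15.6. SE = √(9.3²/98 + 17.5²/123) = 1.836. CI = (-20.33, -10.87)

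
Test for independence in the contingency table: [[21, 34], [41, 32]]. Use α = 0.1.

χ² = 4.061. df = 1, critical = 2.706. Reject H₀. Variables are dependent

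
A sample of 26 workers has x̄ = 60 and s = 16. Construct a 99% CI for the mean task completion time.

CI = x̄ ± t*(s/√n) = 60 ± 2.787(16/√26) = (51.25, 68.75)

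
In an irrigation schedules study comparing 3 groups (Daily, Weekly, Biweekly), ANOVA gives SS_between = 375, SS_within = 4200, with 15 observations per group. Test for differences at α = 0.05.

df_between = 2, df_within = 42. F = MS_between/MS_within = 187.5/100.0 = 1.875. F_crit ≈ 3.22. Fail to reject H₀.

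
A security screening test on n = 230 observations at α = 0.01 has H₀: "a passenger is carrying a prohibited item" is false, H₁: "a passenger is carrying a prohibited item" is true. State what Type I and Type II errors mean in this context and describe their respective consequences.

Type I (false positive): concluding that a passenger is carrying a prohibited item when it is not — detaining an innocent passenger — delay and inconvenience. Type II (false negative): failing to conclude that a passenger is carrying a prohibited item when it is — letting a prohibited item through — security breach. Which is costlier depends on domain priorities and is a judgement call rather than a statistical fact.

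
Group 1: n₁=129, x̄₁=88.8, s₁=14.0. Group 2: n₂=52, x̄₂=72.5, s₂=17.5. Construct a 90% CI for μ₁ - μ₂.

Difference = 16.3. SE = √(14.0²/129 + 17.5²/52) = 2.722. CI = (11.82, 20.78)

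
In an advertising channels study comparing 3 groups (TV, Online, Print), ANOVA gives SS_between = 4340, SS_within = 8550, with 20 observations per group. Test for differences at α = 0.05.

df_between = 2, df_within = 57. F = MS_between/MS_within = 2170.0/150.0 = 14.467. F_crit ≈ 3.159. Reject H₀. At least one mean differs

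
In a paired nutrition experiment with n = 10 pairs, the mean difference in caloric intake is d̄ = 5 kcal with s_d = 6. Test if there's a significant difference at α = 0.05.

t = d̄/(s_d/√n) = 5/(6/√10) = 2.635. df = 9, critical t = ±2.262. Reject H₀.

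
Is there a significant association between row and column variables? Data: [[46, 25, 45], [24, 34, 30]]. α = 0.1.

χ² = 7.587. df = 2, critical = 4.605. Reject H₀. Variables are dependent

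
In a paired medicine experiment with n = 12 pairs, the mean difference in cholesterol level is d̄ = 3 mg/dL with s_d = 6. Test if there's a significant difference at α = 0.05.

t = d̄/(s_d/√n) = 3/(6/√12) = 1.732. df = 11, critical t = ±2.201. Fail to reject H₀.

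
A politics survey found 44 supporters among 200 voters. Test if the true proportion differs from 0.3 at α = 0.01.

p̂ = 0.22, p₀ = 0.3. z = (p̂ - p₀)/√(p₀(1-p₀)/n) = -2.469. Critical: ±2.576. Fail to reject H₀.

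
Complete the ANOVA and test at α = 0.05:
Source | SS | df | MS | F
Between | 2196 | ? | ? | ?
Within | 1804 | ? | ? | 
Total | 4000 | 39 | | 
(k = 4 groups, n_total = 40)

df_between = 3, df_within = 36. MS_between = 732.0, MS_within = 50.11. F = 14.608, F_crit ≈ 2.866. Reject H₀.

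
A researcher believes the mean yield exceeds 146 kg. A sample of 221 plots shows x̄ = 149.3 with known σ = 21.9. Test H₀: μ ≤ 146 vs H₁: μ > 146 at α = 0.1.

z = 2.24. Critical value: 1.28. Reject H₀.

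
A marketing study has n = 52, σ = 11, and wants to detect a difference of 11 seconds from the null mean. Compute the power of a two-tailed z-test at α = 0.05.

SE = σ/√n = 11/√52 = 1.525. Non-centrality λ = d/SE = 11/1.525 = 7.211. Power ≈ Φ(λ - z_{α/2}) = Φ(7.211 - 1.96) = Φ(5.251) = 1.0.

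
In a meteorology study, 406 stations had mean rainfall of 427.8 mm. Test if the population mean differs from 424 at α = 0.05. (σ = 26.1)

z = (x̄ - μ₀)/(σ/√n) = (427.8 - 424)/(26.1/√406) = 2.934. Critical value: ±1.96. Since |2.934| > 1.96, Reject H₀.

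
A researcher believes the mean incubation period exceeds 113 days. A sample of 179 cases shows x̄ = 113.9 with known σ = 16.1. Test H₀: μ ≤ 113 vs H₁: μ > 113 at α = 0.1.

z = 0.748. Critical value: 1.28. Fail to reject H₀.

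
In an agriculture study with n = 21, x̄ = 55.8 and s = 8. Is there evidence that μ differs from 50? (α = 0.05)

t = (x̄ - μ₀)/(s/√n) = (55.8 - 50)/(8/√21) = 3.322. df = 20, critical t = ±2.086. Reject H₀.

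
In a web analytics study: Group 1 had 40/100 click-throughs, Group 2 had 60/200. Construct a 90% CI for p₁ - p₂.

p̂₁ = 0.4, p̂₂ = 0.3. Difference = 0.1. CI = (0.003, 0.197)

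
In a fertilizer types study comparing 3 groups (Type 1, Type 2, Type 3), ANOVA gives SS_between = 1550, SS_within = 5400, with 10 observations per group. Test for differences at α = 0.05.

df_between = 2, df_within = 27. F = MS_between/MS_within = 775.0/200.0 = 3.875. F_crit ≈ 3.354. Reject H₀. At least one mean differs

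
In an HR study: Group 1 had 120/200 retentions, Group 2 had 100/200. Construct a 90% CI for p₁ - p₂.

p̂₁ = 0.6, p̂₂ = 0.5. Difference = 0.1. CI = (0.019, 0.181)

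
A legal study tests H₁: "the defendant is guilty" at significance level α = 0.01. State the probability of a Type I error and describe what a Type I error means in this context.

P(Type I error) = α = 0.01. A Type I error is rejecting H₀ when H₀ is actually true (false positive) — here, concluding that the defendant is guilty when in fact this is not the case. Consequence: convicting an innocent person.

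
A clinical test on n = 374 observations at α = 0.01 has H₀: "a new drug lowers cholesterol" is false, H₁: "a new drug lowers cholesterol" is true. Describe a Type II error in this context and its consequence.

Type II error: failing to reject H₀ when it is false — concluding that a new drug lowers cholesterol is not supported when in fact it is. Consequence: shelving an effective drug — patients miss out on a treatment that would have helped.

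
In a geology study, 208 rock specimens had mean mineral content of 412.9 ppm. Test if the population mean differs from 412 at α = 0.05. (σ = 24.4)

z = (x̄ - μ₀)/(σ/√n) = (412.9 - 412)/(24.4/√208) = 0.532. Critical value: ±1.96. Since |0.532| ≤ 1.96, Fail to reject H₀.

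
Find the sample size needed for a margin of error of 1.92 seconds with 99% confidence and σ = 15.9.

n = (z*σ/E)² = (2.576×15.9/1.92)² = 455.1 → n = 456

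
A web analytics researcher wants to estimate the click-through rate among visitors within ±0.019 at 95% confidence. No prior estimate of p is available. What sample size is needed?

Conservative approach: use p = 0.5 (maximizes p(1-p) = 0.25). n = z²(0.25)/E² = 1.96²×0.25/0.019² = 2660.4 → n = 2661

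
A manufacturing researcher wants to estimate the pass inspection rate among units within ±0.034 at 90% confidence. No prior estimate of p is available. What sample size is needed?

Conservative approach: use p = 0.5 (maximizes p(1-p) = 0.25). n = z²(0.25)/E² = 1.645²×0.25/0.034² = 585.2 → n = 586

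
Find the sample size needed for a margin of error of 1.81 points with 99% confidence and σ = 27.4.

n = (z*σ/E)² = (2.576×27.4/1.81)² = 1520.7 → n = 1521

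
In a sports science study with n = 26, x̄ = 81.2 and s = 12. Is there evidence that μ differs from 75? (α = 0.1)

t = (x̄ - μ₀)/(s/√n) = (81.2 - 75)/(12/√26) = 2.634. df = 25, critical t = ±1.708. Reject H₀.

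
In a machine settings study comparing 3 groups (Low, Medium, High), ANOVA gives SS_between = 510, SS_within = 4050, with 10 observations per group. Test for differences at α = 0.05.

df_between = 2, df_within = 27. F = MS_between/MS_within = 255.0/150.0 = 1.7. F_crit ≈ 3.354. Fail to reject H₀.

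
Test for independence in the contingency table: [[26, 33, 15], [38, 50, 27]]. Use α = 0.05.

χ² = 0.279. df = 2, critical = 5.991. Fail to reject H₀. No evidence of dependence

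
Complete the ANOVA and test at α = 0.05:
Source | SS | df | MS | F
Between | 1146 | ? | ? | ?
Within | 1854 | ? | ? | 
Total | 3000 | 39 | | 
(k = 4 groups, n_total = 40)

df_between = 3, df_within = 36. MS_between = 382.0, MS_within = 51.5. F = 7.417, F_crit ≈ 2.866. Reject H₀.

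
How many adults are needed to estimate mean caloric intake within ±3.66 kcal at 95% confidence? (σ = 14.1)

n = (z*σ/E)² = (1.96×14.1/3.66)² = 57.01 → n = 58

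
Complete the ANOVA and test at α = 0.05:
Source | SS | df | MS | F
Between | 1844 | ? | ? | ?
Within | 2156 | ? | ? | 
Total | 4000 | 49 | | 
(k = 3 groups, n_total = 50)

df_between = 2, df_within = 47. MS_between = 922.0, MS_within = 45.87. F = 20.099, F_crit ≈ 3.195. Reject H₀.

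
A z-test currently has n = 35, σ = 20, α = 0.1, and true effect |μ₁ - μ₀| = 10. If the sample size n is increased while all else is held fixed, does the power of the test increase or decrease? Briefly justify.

Power increases: a larger n shrinks the standard error σ/√n, moving the sampling distribution under H₁ further from the critical value.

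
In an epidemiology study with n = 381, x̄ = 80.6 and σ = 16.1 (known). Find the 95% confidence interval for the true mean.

CI = x̄ ± z*(σ/√n) = 80.6 ± 1.96(16.1/√381) = 80.6 ± 1.62 = (78.98, 82.22)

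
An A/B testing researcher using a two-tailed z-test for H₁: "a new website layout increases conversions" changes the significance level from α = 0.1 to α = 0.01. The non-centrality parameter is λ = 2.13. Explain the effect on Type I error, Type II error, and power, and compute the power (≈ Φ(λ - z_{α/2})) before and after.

Decreasing α from 0.1 to 0.01:
• Type I error rate decreases (α is the Type I rate by definition).
• Critical value moves from z_{α/2} = 1.645 to 2.576, so power = Φ(λ - z_{α/2}) goes from Φ(2.13 - 1.645) = 0.686 to Φ(2.13 - 2.576) = 0.328.
• Type II error rate β = 1 - power therefore increases (0.314 → 0.672).
Appropriate when false positives are costly — here, rolling out a layout that doesn't actually help — wasted engineering effort.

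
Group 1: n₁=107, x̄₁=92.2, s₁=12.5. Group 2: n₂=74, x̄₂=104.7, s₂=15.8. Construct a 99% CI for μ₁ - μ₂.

Difference = -12.5. SE = √(12.5²/107 + 15.8²/74) = 2.199. CI = (-18.16, -6.84)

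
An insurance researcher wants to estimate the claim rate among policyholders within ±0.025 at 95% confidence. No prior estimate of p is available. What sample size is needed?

Conservative approach: use p = 0.5 (maximizes p(1-p) = 0.25). n = z²(0.25)/E² = 1.96²×0.25/0.025² = 1536.6 → n = 1537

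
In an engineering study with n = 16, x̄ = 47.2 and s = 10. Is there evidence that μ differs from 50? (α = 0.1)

t = (x̄ - μ₀)/(s/√n) = (47.2 - 50)/(10/√16) = -1.12. df = 15, critical t = ±1.753. Fail to reject H₀.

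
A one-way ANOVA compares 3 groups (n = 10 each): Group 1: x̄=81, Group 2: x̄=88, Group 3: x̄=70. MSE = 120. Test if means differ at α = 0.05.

Grand mean = 79.67. SS_between = 1646.67, MS_between = 823.33. F = 6.861, F_crit ≈ 3.354. Reject H₀.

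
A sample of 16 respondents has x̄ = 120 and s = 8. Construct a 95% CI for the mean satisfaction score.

CI = x̄ ± t*(s/√n) = 120 ± 2.131(8/√16) = (115.74, 124.26)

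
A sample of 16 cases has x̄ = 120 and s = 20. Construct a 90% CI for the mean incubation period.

CI = x̄ ± t*(s/√n) = 120 ± 1.753(20/√16) = (111.23, 128.76)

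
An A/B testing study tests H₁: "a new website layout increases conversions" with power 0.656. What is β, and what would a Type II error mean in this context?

β = 1 - power = 1 - 0.656 = 0.344. A Type II error is failing to reject H₀ when H₀ is false (false negative) — here, failing to conclude that a new website layout increases conversions when in fact it is true. Consequence: discarding a layout that would have improved conversions — lost revenue.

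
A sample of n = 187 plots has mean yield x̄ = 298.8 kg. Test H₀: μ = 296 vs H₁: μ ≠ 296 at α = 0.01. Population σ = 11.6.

z = (x̄ - μ₀)/(σ/√n) = (298.8 - 296)/(11.6/√187) = 3.301. Critical value: ±2.576. Since |3.301| > 2.576, Reject H₀.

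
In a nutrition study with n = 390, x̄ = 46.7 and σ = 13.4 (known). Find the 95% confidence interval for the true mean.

CI = x̄ ± z*(σ/√n) = 46.7 ± 1.96(13.4/√390) = 46.7 ± 1.33 = (45.37, 48.03)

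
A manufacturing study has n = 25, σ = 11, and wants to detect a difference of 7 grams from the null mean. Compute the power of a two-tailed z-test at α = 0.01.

SE = σ/√n = 11/√25 = 2.2. Non-centrality λ = d/SE = 7/2.2 = 3.182. Power ≈ Φ(λ - z_{α/2}) = Φ(3.182 - 2.576) = Φ(0.606) = 0.728.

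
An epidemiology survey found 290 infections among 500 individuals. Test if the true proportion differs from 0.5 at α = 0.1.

p̂ = 0.58, p₀ = 0.5. z = (p̂ - p₀)/√(p₀(1-p₀)/n) = 3.578. Critical: ±1.645. Reject H₀.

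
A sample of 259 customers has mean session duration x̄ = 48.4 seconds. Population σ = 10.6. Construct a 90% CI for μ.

CI = x̄ ± z*(σ/√n) = 48.4 ± 1.645(10.6/√259) = 48.4 ± 1.08 = (47.32, 49.48)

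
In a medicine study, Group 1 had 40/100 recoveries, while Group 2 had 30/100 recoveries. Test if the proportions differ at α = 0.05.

p̂₁ = 0.4, p̂₂ = 0.3, pooled p̂ = 0.35. z = 1.482. Critical: ±1.96. Fail to reject H₀.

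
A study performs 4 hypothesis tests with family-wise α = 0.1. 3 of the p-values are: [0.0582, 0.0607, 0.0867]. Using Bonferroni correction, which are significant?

Bonferroni α = 0.1/4 = 0.025. None of the given p-values are significant.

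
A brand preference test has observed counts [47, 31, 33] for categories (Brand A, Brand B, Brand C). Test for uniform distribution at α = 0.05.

Expected = 37 each. χ² = Σ(O-E)²/E = 4.108. df = 2, critical value = 5.991. Fail to reject H₀.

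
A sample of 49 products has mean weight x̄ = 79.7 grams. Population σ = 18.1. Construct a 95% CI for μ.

CI = x̄ ± z*(σ/√n) = 79.7 ± 1.96(18.1/√49) = 79.7 ± 5.07 = (74.63, 84.77)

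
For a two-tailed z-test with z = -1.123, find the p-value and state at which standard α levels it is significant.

p = 2·P(Z > |-1.123|) = 2·(1 - Φ(1.123)) ≈ 0.2614. Not significant at any standard level.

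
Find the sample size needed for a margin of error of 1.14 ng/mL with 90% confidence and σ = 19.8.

n = (z*σ/E)² = (1.645×19.8/1.14)² = 816.3 → n = 817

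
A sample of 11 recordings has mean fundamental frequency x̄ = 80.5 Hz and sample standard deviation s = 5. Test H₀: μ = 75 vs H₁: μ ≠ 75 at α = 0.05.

t = (x̄ - μ₀)/(s/√n) = (80.5 - 75)/(5/√11) = 3.648. df = 10, critical t = ±2.228. Reject H₀.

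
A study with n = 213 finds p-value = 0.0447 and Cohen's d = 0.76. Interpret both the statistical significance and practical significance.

Statistically significant (p = 0.0447 < 0.05). Cohen's d = 0.76 indicates a medium effect size. Both statistical and practical significance should be considered.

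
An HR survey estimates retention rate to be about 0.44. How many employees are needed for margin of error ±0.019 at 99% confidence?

n = z²p(1-p)/E² = 2.576²×0.44×0.56/0.019² = 4529.2 → n = 4530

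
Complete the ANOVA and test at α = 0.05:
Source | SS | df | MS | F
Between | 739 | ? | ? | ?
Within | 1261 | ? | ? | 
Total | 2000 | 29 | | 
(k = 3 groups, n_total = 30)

df_between = 2, df_within = 27. MS_between = 369.5, MS_within = 46.7. F = 7.912, F_crit ≈ 3.354. Reject H₀.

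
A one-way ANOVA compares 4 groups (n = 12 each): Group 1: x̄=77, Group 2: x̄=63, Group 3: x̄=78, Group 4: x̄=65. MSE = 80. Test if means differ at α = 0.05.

Grand mean = 70.75. SS_between = 2217.0, MS_between = 739.0. F = 9.238, F_crit ≈ 2.816. Reject H₀.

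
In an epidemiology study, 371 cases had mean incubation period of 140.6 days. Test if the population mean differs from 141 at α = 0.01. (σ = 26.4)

z = (x̄ - μ₀)/(σ/√n) = (140.6 - 141)/(26.4/√371) = -0.292. Critical value: ±2.576. Since |-0.292| ≤ 2.576, Fail to reject H₀.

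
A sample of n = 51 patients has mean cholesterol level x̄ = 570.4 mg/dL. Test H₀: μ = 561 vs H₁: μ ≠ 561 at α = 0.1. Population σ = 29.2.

z = (x̄ - μ₀)/(σ/√n) = (570.4 - 561)/(29.2/√51) = 2.299. Critical value: ±1.645. Since |2.299| > 1.645, Reject H₀.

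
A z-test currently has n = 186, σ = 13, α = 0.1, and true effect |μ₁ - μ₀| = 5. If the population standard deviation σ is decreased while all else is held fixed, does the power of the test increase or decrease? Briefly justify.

Power increases: a smaller σ shrinks the standard error σ/√n, moving the sampling distribution under H₁ further from the critical value.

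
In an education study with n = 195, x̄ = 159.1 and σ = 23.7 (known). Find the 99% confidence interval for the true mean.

CI = x̄ ± z*(σ/√n) = 159.1 ± 2.576(23.7/√195) = 159.1 ± 4.37 = (154.73, 163.47)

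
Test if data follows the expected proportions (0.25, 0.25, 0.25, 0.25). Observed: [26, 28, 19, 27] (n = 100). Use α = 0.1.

Expected: [25.0, 25.0, 25.0, 25.0]. χ² = 2.0. df = 3, critical = 6.251. Fail to reject H₀.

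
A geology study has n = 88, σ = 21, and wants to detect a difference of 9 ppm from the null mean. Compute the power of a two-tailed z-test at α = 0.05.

SE = σ/√n = 21/√88 = 2.239. Non-centrality λ = d/SE = 9/2.239 = 4.02. Power ≈ Φ(λ - z_{α/2}) = Φ(4.02 - 1.96) = Φ(2.06) = 0.98.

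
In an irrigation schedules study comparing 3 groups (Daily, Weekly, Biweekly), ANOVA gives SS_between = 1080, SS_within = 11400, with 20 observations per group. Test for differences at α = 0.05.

df_between = 2, df_within = 57. F = MS_between/MS_within = 540.0/200.0 = 2.7. F_crit ≈ 3.159. Fail to reject H₀.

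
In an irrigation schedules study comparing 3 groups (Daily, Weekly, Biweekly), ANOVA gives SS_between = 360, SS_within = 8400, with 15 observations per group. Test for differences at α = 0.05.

df_between = 2, df_within = 42. F = MS_between/MS_within = 180.0/200.0 = 0.9. F_crit ≈ 3.22. Fail to reject H₀.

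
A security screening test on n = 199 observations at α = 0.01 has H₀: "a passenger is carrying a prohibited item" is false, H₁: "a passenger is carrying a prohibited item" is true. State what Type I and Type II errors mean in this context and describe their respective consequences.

Type I (false positive): concluding that a passenger is carrying a prohibited item when it is not — detaining an innocent passenger — delay and inconvenience. Type II (false negative): failing to conclude that a passenger is carrying a prohibited item when it is — letting a prohibited item through — security breach. Which is costlier depends on domain priorities and is a judgement call rather than a statistical fact.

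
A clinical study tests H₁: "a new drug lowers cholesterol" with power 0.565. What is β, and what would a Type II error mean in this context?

β = 1 - power = 1 - 0.565 = 0.435. A Type II error is failing to reject H₀ when H₀ is false (false negative) — here, failing to conclude that a new drug lowers cholesterol when in fact it is true. Consequence: shelving an effective drug — patients miss out on a treatment that would have helped.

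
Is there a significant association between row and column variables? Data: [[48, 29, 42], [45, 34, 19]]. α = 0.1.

χ² = 7.201. df = 2, critical = 4.605. Reject H₀. Variables are dependent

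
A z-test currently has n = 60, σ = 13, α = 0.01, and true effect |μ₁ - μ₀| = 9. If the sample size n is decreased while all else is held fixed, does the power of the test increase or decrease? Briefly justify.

Power decreases: a smaller n inflates the standard error σ/√n, pulling the sampling distribution under H₁ back toward the critical value.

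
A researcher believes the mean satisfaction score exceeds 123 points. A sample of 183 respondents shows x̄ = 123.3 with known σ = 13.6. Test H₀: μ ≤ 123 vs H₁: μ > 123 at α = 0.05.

z = 0.298. Critical value: 1.645. Fail to reject H₀.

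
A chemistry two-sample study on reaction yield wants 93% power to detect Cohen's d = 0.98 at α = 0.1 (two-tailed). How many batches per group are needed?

z_{α/2} = 1.645, z_β = Φ⁻¹(0.93) = 1.476. For large effect (d = 0.98): n per group = 2(z_{α/2} + z_β)²/d² = 2(1.645 + 1.476)²/0.98² = 20.3 → 21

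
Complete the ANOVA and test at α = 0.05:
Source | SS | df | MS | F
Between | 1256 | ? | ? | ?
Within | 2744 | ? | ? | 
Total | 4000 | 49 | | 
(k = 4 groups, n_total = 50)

df_between = 3, df_within = 46. MS_between = 418.67, MS_within = 59.65. F = 7.018, F_crit ≈ 2.807. Reject H₀.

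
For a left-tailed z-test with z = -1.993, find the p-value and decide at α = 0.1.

p = P(Z < -1.993) = Φ(-1.993) ≈ 0.0231. Since p < 0.1, reject H₀ (significant) at α = 0.1.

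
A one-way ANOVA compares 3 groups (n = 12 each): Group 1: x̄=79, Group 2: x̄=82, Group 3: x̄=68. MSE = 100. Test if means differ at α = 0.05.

Grand mean = 76.33. SS_between = 1304.0, MS_between = 652.0. F = 6.52, F_crit ≈ 3.285. Reject H₀.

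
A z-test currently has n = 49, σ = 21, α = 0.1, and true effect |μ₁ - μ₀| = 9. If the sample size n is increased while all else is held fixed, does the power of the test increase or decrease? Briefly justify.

Power increases: a larger n shrinks the standard error σ/√n, moving the sampling distribution under H₁ further from the critical value.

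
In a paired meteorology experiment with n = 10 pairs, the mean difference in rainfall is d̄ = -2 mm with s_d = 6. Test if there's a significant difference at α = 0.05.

t = d̄/(s_d/√n) = -2/(6/√10) = -1.054. df = 9, critical t = ±2.262. Fail to reject H₀.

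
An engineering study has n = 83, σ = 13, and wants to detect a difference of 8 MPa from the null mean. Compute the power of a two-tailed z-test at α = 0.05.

SE = σ/√n = 13/√83 = 1.427. Non-centrality λ = d/SE = 8/1.427 = 5.606. Power ≈ Φ(λ - z_{α/2}) = Φ(5.606 - 1.96) = Φ(3.646) = 1.0.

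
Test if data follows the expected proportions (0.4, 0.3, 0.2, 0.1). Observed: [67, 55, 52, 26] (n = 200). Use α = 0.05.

Expected: [80.0, 60.0, 40.0, 20.0]. χ² = 7.929. df = 3, critical = 7.815. Reject H₀.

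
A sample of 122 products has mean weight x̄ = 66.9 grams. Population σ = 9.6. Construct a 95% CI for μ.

CI = x̄ ± z*(σ/√n) = 66.9 ± 1.96(9.6/√122) = 66.9 ± 1.7 = (65.2, 68.6)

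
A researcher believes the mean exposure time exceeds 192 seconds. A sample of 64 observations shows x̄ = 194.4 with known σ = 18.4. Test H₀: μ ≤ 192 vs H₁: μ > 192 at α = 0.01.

z = 1.043. Critical value: 2.33. Fail to reject H₀.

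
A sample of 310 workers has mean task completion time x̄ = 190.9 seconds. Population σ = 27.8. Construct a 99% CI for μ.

CI = x̄ ± z*(σ/√n) = 190.9 ± 2.576(27.8/√310) = 190.9 ± 4.07 = (186.83, 194.97)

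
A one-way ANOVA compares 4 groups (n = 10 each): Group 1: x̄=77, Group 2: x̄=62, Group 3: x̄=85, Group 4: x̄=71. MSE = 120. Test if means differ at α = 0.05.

Grand mean = 73.75. SS_between = 2827.5, MS_between = 942.5. F = 7.854, F_crit ≈ 2.866. Reject H₀.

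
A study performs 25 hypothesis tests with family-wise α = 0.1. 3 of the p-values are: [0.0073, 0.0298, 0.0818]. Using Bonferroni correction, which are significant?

Bonferroni α = 0.1/25 = 0.004. None of the given p-values are significant.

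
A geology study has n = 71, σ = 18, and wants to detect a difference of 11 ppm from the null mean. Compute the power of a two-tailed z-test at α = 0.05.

SE = σ/√n = 18/√71 = 2.136. Non-centrality λ = d/SE = 11/2.136 = 5.149. Power ≈ Φ(λ - z_{α/2}) = Φ(5.149 - 1.96) = Φ(3.189) = 0.999.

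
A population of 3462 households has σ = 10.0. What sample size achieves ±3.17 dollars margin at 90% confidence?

Without FPC: n₀ = (1.645×10.0/3.17)² = 26.929. With FPC: n = n₀N/(n₀+N-1) = 26.7 → n = 27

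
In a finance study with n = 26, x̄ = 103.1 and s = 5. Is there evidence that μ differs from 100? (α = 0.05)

t = (x̄ - μ₀)/(s/√n) = (103.1 - 100)/(5/√26) = 3.161. df = 25, critical t = ±2.06. Reject H₀.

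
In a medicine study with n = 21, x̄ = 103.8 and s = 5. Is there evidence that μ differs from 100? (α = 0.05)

t = (x̄ - μ₀)/(s/√n) = (103.8 - 100)/(5/√21) = 3.483. df = 20, critical t = ±2.086. Reject H₀.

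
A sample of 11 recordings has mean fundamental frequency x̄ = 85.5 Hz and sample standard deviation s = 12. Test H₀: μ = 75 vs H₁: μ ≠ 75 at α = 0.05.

t = (x̄ - μ₀)/(s/√n) = (85.5 - 75)/(12/√11) = 2.902. df = 10, critical t = ±2.228. Reject H₀.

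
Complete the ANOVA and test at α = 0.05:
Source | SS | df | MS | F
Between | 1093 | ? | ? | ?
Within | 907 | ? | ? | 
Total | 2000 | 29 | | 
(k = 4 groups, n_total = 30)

df_between = 3, df_within = 26. MS_between = 364.33, MS_within = 34.88. F = 10.444, F_crit ≈ 2.975. Reject H₀.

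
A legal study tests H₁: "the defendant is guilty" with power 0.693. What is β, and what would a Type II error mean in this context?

β = 1 - power = 1 - 0.693 = 0.307. A Type II error is failing to reject H₀ when H₀ is false (false negative) — here, failing to conclude that the defendant is guilty when in fact it is true. Consequence: acquitting a guilty person.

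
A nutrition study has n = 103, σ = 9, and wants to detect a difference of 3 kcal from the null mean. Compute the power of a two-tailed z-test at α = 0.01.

SE = σ/√n = 9/√103 = 0.887. Non-centrality λ = d/SE = 3/0.887 = 3.383. Power ≈ Φ(λ - z_{α/2}) = Φ(3.383 - 2.576) = Φ(0.807) = 0.79.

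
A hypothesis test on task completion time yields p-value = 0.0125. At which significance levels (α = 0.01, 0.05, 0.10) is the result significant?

p = 0.0125. Significant at: α = 0.05, 0.1.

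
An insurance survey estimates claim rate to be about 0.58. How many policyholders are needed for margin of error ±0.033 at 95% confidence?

n = z²p(1-p)/E² = 1.96²×0.58×0.42/0.033² = 859.3 → n = 860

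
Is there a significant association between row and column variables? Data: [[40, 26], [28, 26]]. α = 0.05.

χ² = 0.927. df = 1, critical = 3.841. Fail to reject H₀. No evidence of dependence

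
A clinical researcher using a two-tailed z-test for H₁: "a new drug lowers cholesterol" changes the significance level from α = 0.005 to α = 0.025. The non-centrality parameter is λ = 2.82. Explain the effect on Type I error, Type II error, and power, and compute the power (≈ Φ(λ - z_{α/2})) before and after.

Increasing α from 0.005 to 0.025:
• Type I error rate increases (α is the Type I rate by definition).
• Critical value moves from z_{α/2} = 2.807 to 2.241, so power = Φ(λ - z_{α/2}) goes from Φ(2.82 - 2.807) = 0.505 to Φ(2.82 - 2.241) = 0.719.
• Type II error rate β = 1 - power therefore decreases (0.495 → 0.281).
Appropriate when false negatives are costly — here, shelving an effective drug — patients miss out on a treatment that would have helped.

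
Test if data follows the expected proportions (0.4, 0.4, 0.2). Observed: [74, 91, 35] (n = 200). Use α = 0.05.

Expected: [80.0, 80.0, 40.0]. χ² = 2.587. df = 2, critical = 5.991. Fail to reject H₀.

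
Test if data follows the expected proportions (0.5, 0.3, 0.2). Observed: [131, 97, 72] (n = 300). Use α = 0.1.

Expected: [150.0, 90.0, 60.0]. χ² = 5.351. df = 2, critical = 4.605. Reject H₀.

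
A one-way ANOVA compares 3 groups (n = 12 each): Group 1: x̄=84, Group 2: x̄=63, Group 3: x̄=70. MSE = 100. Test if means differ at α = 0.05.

Grand mean = 72.33. SS_between = 2744.0, MS_between = 1372.0. F = 13.72, F_crit ≈ 3.285. Reject H₀.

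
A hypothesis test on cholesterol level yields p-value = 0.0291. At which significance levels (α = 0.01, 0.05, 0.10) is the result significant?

p = 0.0291. Significant at: α = 0.05, 0.1.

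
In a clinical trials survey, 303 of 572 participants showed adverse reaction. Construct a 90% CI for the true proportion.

p̂ = 0.53. CI = p̂ ± z*√(p̂(1-p̂)/n) = (0.495, 0.564)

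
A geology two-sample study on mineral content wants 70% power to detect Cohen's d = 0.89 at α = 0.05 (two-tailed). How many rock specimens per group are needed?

z_{α/2} = 1.96, z_β = Φ⁻¹(0.7) = 0.524. For large effect (d = 0.89): n per group = 2(z_{α/2} + z_β)²/d² = 2(1.96 + 0.524)²/0.89² = 15.6 → 16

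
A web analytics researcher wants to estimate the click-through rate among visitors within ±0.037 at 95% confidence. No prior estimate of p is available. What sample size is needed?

Conservative approach: use p = 0.5 (maximizes p(1-p) = 0.25). n = z²(0.25)/E² = 1.96²×0.25/0.037² = 701.5 → n = 702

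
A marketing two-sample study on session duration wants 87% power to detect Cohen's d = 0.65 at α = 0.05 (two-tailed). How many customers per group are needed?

z_{α/2} = 1.96, z_β = Φ⁻¹(0.87) = 1.126. For medium effect (d = 0.65): n per group = 2(z_{α/2} + z_β)²/d² = 2(1.96 + 1.126)²/0.65² = 45.1 → 46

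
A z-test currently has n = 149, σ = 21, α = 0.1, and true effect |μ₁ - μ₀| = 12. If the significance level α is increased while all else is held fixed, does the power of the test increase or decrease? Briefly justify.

Power increases: a larger α lowers the critical value, so more of the H₁ sampling distribution falls in the rejection region.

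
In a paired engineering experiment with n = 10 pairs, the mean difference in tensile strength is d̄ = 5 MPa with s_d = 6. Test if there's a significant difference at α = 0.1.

t = d̄/(s_d/√n) = 5/(6/√10) = 2.635. df = 9, critical t = ±1.833. Reject H₀.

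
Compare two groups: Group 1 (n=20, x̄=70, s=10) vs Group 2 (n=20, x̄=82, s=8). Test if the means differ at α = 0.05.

Pooled sp = 9.06. t = -4.191, df = 38. Critical t = ±2.024. Reject H₀.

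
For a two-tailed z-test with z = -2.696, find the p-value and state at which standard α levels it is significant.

p = 2·P(Z > |-2.696|) = 2·(1 - Φ(2.696)) ≈ 0.007. Significant at α = 0.1; Significant at α = 0.05; Significant at α = 0.01.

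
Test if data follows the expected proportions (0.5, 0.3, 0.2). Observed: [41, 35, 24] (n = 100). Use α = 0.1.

Expected: [50.0, 30.0, 20.0]. χ² = 3.253. df = 2, critical = 4.605. Fail to reject H₀.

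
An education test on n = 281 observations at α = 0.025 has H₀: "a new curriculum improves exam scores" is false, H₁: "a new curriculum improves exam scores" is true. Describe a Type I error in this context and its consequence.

Type I error: rejecting H₀ when it is true — concluding that a new curriculum improves exam scores when in fact it is not. Consequence: adopting a curriculum that gives no real benefit — disruption for nothing.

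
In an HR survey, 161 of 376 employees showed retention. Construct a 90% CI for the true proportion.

p̂ = 0.428. CI = p̂ ± z*√(p̂(1-p̂)/n) = (0.386, 0.47)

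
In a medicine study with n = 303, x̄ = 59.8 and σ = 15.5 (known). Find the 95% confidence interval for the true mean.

CI = x̄ ± z*(σ/√n) = 59.8 ± 1.96(15.5/√303) = 59.8 ± 1.75 = (58.05, 61.55)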